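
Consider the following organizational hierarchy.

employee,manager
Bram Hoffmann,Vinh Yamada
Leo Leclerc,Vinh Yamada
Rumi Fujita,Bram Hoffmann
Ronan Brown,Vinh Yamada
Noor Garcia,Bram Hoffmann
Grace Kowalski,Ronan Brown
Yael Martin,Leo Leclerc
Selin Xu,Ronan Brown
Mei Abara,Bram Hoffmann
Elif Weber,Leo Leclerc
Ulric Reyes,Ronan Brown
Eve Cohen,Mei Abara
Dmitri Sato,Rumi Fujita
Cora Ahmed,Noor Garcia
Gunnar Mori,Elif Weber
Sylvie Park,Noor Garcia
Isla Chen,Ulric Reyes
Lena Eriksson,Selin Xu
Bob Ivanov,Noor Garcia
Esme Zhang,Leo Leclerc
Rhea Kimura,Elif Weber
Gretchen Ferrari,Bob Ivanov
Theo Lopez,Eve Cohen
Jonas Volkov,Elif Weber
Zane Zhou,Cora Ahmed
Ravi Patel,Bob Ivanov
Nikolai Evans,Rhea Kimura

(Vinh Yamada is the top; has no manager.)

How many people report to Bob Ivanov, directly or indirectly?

Bob Ivanov directly manages Gretchen Ferrari, Ravi Patel. Gretchen Ferrari has no reports. Ravi Patel has no reports. So Bob Ivanov's organization is 2 direct reports plus everyone under them: 1 + 1 = 2.

2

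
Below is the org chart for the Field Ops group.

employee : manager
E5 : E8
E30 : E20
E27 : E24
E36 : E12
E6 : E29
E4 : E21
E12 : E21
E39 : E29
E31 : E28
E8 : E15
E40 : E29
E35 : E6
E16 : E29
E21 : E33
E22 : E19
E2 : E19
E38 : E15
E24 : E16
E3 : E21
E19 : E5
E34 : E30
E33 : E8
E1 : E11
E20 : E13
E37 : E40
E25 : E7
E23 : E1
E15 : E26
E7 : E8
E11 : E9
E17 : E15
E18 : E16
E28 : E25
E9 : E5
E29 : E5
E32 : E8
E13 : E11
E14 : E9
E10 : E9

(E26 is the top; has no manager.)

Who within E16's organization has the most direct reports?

Direct-report counts within E16's organization: E16 has 2; E24 has 1. The largest is 2, held by E16.

E16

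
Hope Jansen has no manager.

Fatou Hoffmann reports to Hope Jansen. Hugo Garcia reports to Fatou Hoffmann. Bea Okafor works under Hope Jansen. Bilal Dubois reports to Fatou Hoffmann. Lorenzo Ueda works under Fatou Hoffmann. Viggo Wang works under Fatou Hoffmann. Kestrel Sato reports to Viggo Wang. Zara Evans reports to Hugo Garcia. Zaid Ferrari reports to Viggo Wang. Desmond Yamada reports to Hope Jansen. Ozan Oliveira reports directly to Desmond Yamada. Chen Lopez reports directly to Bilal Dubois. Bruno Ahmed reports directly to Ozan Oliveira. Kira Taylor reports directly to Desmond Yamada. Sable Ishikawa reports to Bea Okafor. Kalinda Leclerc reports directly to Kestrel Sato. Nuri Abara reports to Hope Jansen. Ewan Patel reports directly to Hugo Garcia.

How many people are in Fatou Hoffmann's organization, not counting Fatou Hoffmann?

10

Fatou Hoffmann directly manages Hugo Garcia, Bilal Dubois, Lorenzo Ueda, Viggo Wang. Under Hugo Garcia: Ewan Patel, Zara Evans (2). Under Bilal Dubois: Chen Lopez (1). Lorenzo Ueda has no reports. Under Viggo Wang: Zaid Ferrari, Kestrel Sato, Kalinda Leclerc (3). So Fatou Hoffmann's organization is 4 direct reports plus everyone under them: 3 + 2 + 1 + 4 = 10.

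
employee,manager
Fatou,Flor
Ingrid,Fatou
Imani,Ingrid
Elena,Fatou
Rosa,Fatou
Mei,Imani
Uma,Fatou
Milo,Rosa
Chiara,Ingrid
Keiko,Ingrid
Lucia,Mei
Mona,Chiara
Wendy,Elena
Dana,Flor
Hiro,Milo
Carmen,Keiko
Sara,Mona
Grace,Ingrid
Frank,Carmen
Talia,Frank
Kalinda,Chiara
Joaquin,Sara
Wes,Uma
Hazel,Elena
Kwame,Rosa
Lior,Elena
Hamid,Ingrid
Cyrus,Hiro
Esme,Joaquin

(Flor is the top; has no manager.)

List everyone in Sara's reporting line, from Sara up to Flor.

Sara -> Mona -> Chiara -> Ingrid -> Fatou -> Flor

Sara reports to Mona. Mona reports to Chiara. Chiara reports to Ingrid. Ingrid reports to Fatou. Fatou reports to Flor. Flor is at the top.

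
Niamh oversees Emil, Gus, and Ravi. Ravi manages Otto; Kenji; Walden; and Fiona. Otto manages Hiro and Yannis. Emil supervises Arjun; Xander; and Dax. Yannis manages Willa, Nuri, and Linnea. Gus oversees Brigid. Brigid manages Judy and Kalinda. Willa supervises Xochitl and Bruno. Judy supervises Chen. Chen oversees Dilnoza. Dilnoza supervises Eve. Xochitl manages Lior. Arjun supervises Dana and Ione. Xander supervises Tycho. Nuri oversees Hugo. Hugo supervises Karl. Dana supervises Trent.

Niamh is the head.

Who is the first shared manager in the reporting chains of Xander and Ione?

Xander's chain of managers is Emil, Niamh. Ione's chain of managers is Arjun, Emil, Niamh. The first manager that appears in both chains is Emil.

Emil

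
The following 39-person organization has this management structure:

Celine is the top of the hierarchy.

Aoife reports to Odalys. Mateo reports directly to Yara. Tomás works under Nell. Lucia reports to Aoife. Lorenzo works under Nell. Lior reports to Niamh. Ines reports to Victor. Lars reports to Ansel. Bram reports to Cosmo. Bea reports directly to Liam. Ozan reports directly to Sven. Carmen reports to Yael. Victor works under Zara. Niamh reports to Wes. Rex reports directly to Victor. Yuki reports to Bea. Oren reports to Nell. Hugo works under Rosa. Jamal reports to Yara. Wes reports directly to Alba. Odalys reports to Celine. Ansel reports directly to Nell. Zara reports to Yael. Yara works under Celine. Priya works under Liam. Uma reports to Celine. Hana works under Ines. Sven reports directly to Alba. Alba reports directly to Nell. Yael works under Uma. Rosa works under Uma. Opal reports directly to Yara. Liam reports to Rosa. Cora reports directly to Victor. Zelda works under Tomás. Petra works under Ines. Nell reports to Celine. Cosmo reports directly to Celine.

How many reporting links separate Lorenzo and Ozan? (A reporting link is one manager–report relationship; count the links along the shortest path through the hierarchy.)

Lorenzo is 1 level below Nell, and Ozan is 3 levels below Nell (their lowest common manager). The shortest path runs up from Lorenzo to Nell and back down to Ozan: 1 + 3 = 4 links.

4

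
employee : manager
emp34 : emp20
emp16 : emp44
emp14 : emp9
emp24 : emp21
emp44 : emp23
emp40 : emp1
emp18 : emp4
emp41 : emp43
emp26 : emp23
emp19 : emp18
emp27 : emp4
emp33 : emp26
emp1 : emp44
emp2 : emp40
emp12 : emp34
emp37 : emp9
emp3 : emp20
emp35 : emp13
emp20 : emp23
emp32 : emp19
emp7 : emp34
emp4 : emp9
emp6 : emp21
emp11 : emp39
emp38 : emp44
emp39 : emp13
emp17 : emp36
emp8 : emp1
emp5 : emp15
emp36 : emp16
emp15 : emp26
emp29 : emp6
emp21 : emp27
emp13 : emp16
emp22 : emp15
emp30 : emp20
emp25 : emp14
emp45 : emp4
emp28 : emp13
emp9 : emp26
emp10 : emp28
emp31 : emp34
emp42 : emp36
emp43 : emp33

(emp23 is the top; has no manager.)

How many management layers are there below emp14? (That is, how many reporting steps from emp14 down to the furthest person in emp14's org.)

1

The longest chain under emp14 runs emp14 → emp25, which is 1 level below emp14.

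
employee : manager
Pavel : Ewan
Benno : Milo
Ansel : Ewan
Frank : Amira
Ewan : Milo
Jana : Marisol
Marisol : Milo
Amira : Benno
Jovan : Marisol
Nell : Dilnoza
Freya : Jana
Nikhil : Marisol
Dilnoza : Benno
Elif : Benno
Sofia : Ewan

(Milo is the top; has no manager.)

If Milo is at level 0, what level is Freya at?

3

Chain from Freya up to Milo: Freya → Jana → Marisol → Milo. That is 3 steps up, so Freya is 3 levels below Milo.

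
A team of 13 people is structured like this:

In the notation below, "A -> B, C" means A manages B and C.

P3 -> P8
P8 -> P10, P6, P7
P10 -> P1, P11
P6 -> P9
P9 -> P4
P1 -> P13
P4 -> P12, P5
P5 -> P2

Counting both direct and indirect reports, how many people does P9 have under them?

4

P9 directly manages P4. Under P4: P5, P2, P12 (3). That's 4 in total.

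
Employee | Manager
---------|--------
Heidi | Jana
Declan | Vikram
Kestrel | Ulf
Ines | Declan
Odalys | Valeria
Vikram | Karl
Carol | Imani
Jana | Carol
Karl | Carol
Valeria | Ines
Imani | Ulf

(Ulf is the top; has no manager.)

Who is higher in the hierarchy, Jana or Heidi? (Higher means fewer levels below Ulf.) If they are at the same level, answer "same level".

Jana

Jana is 3 levels below Ulf; Heidi is 4. Jana is higher.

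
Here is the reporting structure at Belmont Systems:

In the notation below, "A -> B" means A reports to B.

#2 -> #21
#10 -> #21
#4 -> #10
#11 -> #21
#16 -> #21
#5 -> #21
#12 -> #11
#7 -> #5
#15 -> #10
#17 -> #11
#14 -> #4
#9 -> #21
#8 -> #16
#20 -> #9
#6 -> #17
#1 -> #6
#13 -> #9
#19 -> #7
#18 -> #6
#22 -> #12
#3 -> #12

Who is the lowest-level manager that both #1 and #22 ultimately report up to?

#1's chain of managers is #6, #17, #11, #21. #22's chain of managers is #12, #11, #21. The first manager that appears in both chains is #11.

#11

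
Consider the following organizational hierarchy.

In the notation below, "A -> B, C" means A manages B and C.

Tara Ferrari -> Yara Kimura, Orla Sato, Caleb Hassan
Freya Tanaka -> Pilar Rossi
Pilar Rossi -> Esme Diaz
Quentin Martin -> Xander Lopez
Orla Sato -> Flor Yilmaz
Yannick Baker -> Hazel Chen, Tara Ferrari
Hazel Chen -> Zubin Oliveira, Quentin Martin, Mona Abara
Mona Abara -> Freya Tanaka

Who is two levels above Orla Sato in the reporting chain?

Orla Sato reports to Tara Ferrari, and Tara Ferrari reports to Yannick Baker. So Orla Sato's skip-level manager is Yannick Baker.

Yannick Baker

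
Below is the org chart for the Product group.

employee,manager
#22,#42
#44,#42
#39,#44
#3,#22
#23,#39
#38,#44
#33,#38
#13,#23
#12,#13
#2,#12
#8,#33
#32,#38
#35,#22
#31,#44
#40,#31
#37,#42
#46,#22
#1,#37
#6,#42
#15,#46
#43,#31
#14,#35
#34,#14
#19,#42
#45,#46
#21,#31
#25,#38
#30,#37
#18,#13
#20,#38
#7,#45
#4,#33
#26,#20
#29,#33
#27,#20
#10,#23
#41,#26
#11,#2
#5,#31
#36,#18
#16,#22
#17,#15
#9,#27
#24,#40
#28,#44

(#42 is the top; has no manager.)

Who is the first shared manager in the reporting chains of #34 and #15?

#22

#34's chain of managers is #14, #35, #22, #42. #15's chain of managers is #46, #22, #42. The first manager that appears in both chains is #22.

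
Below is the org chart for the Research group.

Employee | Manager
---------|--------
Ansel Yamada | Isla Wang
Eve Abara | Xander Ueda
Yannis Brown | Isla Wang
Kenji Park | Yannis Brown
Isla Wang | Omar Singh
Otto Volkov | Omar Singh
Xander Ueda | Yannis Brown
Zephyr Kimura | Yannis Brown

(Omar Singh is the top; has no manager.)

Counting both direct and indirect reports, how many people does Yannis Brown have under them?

4

Yannis Brown directly manages Xander Ueda, Zephyr Kimura, Kenji Park. Under Xander Ueda: Eve Abara (1). Zephyr Kimura has no reports. Kenji Park has no reports. So Yannis Brown's organization is 3 direct reports plus everyone under them: 2 + 1 + 1 = 4.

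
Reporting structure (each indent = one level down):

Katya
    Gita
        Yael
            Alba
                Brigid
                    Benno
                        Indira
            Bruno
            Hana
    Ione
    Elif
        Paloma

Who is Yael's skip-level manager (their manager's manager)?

Katya

Yael reports to Gita, and Gita reports to Katya. So Yael's skip-level manager is Katya.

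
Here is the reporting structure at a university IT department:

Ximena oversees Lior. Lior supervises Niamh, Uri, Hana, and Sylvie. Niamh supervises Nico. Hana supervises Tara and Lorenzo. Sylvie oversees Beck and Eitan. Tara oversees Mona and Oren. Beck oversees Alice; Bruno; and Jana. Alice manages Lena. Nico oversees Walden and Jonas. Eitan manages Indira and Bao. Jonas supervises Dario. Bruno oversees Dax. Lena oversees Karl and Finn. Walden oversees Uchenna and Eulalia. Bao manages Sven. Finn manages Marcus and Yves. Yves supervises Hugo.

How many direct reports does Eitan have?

Eitan directly manages Bao, Indira. That is 2 direct reports.

2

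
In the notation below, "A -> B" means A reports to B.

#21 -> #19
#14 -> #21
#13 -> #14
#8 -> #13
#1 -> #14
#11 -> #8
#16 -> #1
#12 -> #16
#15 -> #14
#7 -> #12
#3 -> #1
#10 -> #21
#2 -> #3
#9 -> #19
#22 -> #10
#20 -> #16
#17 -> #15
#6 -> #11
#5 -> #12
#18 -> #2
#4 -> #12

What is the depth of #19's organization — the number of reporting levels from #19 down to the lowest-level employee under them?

The longest chain under #19 runs #19 → #21 → #14 → #1 → #3 → #2 → #18, which is 6 levels below #19.

6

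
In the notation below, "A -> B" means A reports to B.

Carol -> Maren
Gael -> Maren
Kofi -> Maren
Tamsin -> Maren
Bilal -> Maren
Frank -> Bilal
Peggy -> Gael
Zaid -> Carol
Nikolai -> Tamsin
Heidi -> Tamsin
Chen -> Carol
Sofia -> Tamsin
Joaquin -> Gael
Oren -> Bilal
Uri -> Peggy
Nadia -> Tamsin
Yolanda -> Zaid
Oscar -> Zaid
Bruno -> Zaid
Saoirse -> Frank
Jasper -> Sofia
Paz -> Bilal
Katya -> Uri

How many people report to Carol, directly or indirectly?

Carol directly manages Zaid, Chen. Under Zaid: Bruno, Oscar, Yolanda (3). Chen has no reports. So Carol's organization is 2 direct reports plus everyone under them: 4 + 1 = 5.

5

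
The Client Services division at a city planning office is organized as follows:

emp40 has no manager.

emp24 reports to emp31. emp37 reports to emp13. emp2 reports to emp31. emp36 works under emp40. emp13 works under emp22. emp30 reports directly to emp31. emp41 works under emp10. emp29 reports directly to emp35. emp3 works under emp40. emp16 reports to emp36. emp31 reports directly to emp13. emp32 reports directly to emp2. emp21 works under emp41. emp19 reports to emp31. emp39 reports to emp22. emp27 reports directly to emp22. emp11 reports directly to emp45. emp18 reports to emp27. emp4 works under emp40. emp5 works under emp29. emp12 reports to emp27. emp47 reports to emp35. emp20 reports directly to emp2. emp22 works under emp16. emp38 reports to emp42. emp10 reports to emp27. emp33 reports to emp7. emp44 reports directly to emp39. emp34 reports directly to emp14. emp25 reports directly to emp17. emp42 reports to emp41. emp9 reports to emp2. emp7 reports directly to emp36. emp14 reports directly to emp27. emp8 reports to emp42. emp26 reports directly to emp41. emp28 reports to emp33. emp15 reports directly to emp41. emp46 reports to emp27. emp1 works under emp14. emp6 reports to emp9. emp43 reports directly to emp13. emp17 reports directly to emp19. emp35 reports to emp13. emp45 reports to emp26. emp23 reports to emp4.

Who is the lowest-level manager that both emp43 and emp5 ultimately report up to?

emp43's chain of managers is emp13, emp22, emp16, emp36, emp40. emp5's chain of managers is emp29, emp35, emp13, emp22, emp16, emp36, emp40. The first manager that appears in both chains is emp13.

emp13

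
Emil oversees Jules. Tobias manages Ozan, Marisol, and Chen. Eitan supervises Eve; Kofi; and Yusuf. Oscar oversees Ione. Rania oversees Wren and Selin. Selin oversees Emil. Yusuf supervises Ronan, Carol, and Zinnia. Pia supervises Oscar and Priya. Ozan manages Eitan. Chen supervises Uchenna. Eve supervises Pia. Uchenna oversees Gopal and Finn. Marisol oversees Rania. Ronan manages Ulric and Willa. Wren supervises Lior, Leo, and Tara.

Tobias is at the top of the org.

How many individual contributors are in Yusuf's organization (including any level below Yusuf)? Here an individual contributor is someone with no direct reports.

4

The people in Yusuf's organization with no one reporting to them are Zinnia, Carol, Willa, Ulric. That is 4.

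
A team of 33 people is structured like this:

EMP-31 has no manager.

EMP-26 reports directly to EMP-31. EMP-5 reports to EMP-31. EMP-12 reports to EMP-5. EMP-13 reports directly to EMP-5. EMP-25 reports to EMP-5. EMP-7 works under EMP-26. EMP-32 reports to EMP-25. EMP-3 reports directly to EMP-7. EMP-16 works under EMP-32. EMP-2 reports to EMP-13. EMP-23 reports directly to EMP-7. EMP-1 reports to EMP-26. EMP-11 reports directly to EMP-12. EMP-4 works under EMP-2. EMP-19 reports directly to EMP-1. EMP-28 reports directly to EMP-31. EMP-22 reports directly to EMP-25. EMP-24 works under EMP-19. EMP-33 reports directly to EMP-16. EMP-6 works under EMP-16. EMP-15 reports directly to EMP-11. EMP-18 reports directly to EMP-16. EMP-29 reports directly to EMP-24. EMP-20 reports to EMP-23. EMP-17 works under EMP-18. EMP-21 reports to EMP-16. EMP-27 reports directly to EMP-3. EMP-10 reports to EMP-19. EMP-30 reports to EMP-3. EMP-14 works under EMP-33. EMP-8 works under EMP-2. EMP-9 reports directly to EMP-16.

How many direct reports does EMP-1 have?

EMP-1 directly manages EMP-19. That is 1 direct report.

1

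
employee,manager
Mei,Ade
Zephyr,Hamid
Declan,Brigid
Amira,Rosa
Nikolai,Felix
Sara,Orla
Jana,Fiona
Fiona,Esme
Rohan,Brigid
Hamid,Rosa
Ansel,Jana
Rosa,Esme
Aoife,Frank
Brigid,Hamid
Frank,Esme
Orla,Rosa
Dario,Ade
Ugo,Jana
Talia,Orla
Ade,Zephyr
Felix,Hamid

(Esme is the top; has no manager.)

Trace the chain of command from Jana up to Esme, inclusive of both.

Jana reports to Fiona. Fiona reports to Esme. Esme is at the top.

Jana -> Fiona -> Esme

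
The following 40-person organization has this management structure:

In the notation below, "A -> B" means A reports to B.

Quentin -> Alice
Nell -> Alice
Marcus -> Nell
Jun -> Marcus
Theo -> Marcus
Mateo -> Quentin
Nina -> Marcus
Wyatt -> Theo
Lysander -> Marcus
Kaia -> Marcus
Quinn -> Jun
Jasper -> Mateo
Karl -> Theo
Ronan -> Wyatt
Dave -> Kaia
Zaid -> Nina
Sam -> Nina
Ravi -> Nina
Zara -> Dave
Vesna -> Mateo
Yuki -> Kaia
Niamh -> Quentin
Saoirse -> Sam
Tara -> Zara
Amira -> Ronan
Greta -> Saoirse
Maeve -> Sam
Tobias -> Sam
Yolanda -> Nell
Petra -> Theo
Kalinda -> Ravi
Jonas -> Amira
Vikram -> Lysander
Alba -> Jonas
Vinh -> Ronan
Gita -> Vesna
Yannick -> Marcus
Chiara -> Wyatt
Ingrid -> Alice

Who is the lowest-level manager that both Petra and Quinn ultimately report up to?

Petra's chain of managers is Theo, Marcus, Nell, Alice. Quinn's chain of managers is Jun, Marcus, Nell, Alice. The first manager that appears in both chains is Marcus.

Marcus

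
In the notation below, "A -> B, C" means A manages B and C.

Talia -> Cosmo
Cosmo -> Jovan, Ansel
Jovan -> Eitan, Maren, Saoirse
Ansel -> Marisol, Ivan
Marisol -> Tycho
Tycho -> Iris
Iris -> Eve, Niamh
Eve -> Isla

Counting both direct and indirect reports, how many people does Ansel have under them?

Ansel directly manages Marisol, Ivan. Under Marisol: Tycho, Iris, Niamh, Eve, Isla (5). Ivan has no reports. So Ansel's organization is 2 direct reports plus everyone under them: 6 + 1 = 7.

7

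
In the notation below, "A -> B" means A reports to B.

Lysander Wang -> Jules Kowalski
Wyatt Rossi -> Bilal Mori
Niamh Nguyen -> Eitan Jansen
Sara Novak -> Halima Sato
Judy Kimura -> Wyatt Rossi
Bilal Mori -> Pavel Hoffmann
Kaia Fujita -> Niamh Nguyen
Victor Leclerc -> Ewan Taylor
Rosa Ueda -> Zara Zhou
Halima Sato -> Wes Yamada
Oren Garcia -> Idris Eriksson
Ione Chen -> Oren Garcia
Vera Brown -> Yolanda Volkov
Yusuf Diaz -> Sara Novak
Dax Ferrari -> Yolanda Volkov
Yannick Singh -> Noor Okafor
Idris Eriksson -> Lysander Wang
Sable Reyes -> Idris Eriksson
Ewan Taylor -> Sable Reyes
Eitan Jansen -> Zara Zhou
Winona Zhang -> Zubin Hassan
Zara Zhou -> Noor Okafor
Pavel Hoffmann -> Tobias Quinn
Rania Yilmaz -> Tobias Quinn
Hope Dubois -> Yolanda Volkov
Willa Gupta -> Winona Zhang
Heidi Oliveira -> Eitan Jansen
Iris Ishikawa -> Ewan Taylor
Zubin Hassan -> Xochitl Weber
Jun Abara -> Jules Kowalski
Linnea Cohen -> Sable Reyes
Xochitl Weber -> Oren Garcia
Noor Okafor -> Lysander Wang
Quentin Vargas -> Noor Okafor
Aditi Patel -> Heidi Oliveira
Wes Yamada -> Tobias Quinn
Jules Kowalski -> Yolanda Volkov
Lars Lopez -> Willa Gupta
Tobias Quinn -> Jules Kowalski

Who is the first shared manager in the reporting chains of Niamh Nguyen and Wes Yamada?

Niamh Nguyen's chain of managers is Eitan Jansen, Zara Zhou, Noor Okafor, Lysander Wang, Jules Kowalski, Yolanda Volkov. Wes Yamada's chain of managers is Tobias Quinn, Jules Kowalski, Yolanda Volkov. The first manager that appears in both chains is Jules Kowalski.

Jules Kowalski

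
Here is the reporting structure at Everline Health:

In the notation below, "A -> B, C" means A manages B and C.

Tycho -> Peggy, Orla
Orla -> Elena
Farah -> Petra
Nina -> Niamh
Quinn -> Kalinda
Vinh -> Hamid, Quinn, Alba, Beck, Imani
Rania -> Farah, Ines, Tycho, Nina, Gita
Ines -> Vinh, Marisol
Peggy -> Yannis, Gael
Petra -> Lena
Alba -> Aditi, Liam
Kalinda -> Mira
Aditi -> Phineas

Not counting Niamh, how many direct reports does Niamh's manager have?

Niamh reports to Nina, and Nina has no other direct reports. Niamh has 0 peers.

0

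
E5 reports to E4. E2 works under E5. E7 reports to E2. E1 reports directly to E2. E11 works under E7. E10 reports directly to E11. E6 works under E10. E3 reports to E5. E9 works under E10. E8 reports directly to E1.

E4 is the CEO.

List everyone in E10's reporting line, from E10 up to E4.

E10 reports to E11. E11 reports to E7. E7 reports to E2. E2 reports to E5. E5 reports to E4. E4 is at the top.

E10 -> E11 -> E7 -> E2 -> E5 -> E4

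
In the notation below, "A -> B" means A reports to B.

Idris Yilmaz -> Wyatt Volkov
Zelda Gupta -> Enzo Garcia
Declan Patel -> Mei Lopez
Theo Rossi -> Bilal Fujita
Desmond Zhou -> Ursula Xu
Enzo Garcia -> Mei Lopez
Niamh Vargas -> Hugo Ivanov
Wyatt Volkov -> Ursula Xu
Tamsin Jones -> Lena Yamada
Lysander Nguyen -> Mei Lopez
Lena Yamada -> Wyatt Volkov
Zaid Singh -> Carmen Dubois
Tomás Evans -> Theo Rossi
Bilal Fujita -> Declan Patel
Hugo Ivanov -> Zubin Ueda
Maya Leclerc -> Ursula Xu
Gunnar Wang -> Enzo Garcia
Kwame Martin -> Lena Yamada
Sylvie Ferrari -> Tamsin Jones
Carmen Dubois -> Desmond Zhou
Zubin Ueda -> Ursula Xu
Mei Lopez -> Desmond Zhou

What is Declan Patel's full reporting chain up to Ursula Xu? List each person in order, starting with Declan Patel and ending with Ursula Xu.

Declan Patel -> Mei Lopez -> Desmond Zhou -> Ursula Xu

Declan Patel reports to Mei Lopez. Mei Lopez reports to Desmond Zhou. Desmond Zhou reports to Ursula Xu. Ursula Xu is at the top.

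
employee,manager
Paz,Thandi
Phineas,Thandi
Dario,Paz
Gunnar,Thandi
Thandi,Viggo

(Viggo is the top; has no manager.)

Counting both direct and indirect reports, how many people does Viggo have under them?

5

Viggo directly manages Thandi. Under Thandi: Phineas, Paz, Dario, Gunnar (4). That's 5 in total.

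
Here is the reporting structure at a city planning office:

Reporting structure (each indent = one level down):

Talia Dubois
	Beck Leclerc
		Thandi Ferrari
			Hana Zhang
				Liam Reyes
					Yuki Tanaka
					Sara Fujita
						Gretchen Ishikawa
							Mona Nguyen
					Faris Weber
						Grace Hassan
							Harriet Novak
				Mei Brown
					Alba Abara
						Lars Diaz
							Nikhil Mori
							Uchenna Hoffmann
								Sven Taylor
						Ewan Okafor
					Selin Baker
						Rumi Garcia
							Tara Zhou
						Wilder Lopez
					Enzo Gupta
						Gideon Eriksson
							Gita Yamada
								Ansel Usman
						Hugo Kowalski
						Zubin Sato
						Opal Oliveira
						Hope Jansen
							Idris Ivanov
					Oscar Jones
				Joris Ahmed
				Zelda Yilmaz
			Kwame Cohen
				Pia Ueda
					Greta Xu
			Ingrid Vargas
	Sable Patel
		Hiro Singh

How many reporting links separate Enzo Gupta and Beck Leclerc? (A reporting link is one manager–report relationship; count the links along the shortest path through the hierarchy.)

Enzo Gupta is in Beck Leclerc's organization: the chain from Enzo Gupta up to Beck Leclerc is Enzo Gupta → Mei Brown → Hana Zhang → Thandi Ferrari → Beck Leclerc, which is 4 links.

4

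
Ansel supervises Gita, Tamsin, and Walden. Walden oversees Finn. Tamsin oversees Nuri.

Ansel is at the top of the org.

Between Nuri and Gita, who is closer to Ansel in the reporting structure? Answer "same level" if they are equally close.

Gita

Nuri is 2 levels below Ansel; Gita is 1. Gita is higher.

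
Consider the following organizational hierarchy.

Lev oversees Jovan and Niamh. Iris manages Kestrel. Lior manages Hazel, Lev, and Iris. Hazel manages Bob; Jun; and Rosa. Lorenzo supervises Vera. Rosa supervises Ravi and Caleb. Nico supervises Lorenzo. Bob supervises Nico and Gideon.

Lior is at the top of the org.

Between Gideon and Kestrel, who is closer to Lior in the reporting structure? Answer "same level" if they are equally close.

Gideon is 3 levels below Lior; Kestrel is 2. Kestrel is higher.

Kestrel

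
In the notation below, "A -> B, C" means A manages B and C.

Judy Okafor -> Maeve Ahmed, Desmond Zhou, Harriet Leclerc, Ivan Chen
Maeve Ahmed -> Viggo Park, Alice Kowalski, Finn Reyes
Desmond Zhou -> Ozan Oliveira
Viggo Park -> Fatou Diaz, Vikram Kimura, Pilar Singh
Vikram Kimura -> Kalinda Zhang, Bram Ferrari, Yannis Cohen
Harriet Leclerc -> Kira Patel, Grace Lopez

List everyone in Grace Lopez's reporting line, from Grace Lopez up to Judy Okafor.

Grace Lopez reports to Harriet Leclerc. Harriet Leclerc reports to Judy Okafor. Judy Okafor is at the top.

Grace Lopez -> Harriet Leclerc -> Judy Okafor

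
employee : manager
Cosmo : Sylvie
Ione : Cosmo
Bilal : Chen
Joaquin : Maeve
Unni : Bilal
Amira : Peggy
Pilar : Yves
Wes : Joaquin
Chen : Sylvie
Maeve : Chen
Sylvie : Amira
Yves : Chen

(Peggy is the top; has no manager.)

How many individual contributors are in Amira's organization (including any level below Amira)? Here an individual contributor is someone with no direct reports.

4

The people in Amira's organization with no one reporting to them are Ione, Pilar, Unni, Wes. That is 4.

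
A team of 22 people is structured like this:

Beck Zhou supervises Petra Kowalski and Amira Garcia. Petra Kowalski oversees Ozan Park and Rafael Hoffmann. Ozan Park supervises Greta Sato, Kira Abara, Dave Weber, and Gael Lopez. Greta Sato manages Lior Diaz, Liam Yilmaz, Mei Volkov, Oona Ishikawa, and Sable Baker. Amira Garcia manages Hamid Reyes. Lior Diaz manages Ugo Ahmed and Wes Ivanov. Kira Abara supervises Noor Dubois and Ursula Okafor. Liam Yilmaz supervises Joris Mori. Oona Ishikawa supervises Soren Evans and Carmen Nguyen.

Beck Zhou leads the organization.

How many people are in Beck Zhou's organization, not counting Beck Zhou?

Beck Zhou directly manages Petra Kowalski, Amira Garcia. Under Petra Kowalski: Rafael Hoffmann, Ozan Park, Gael Lopez, Dave Weber, Kira Abara, Ursula Okafor, Noor Dubois, Greta Sato, Sable Baker, Oona Ishikawa, Soren Evans, Carmen Nguyen, Mei Volkov, Liam Yilmaz, Joris Mori, Lior Diaz, Wes Ivanov, Ugo Ahmed (18). Under Amira Garcia: Hamid Reyes (1). So Beck Zhou's organization is 2 direct reports plus everyone under them: 19 + 2 = 21.

21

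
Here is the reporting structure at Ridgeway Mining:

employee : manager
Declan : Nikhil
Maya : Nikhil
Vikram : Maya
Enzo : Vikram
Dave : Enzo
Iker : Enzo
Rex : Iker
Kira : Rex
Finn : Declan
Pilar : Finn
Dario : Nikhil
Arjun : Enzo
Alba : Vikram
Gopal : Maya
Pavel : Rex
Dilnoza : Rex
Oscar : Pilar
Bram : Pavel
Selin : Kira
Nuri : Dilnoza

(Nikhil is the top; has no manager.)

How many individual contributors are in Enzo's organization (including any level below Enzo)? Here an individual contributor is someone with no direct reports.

The people in Enzo's organization with no one reporting to them are Arjun, Nuri, Bram, Selin, Dave. That is 5.

5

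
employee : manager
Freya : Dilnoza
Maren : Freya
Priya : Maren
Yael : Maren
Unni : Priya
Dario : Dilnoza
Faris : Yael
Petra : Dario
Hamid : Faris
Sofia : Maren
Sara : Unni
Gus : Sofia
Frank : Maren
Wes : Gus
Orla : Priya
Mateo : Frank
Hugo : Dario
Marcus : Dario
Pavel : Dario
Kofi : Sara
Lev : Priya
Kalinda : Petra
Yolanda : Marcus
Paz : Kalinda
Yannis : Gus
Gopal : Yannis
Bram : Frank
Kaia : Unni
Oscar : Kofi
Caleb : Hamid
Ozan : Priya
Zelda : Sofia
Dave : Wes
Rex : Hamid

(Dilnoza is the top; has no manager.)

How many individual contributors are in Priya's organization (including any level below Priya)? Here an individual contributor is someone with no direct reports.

5

The people in Priya's organization with no one reporting to them are Ozan, Lev, Orla, Kaia, Oscar. That is 5.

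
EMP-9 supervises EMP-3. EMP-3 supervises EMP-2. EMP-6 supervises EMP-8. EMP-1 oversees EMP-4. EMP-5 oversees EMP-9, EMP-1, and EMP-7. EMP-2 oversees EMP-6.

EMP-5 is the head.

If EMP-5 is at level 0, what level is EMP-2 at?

3

Chain from EMP-2 up to EMP-5: EMP-2 → EMP-3 → EMP-9 → EMP-5. That is 3 steps up, so EMP-2 is 3 levels below EMP-5.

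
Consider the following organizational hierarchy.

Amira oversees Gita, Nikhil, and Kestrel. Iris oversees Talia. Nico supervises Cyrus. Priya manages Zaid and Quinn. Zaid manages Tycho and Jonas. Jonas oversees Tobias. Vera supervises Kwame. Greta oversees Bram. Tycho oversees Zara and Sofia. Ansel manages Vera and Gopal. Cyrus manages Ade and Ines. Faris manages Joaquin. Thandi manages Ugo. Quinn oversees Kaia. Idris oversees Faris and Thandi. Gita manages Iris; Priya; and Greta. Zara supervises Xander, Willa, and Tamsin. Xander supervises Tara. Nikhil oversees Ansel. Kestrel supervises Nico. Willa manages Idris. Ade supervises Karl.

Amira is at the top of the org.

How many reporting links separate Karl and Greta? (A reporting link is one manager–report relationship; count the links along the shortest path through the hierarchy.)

Karl is 5 levels below Amira, and Greta is 2 levels below Amira (their lowest common manager). The shortest path runs up from Karl to Amira and back down to Greta: 5 + 2 = 7 links.

7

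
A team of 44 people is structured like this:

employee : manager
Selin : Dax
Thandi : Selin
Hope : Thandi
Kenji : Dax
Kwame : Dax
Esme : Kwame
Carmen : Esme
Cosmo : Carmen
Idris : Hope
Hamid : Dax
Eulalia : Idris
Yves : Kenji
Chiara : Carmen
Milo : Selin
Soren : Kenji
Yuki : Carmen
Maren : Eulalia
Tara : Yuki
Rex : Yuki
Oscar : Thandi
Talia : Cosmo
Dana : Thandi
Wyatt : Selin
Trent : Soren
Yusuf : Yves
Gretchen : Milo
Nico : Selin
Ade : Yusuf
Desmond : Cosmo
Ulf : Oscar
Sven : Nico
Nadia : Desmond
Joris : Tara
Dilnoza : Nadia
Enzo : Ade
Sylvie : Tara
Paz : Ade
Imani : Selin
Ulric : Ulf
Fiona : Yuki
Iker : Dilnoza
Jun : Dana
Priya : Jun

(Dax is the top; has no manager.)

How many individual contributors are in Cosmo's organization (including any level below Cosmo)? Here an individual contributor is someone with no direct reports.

The people in Cosmo's organization with no one reporting to them are Iker, Talia. That is 2.

2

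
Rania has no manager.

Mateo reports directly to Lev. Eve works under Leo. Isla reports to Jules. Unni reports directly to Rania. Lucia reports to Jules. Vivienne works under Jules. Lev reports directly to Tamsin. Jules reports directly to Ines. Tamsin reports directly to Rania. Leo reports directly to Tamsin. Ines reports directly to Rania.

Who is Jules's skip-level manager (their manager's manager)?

Jules reports to Ines, and Ines reports to Rania. So Jules's skip-level manager is Rania.

Rania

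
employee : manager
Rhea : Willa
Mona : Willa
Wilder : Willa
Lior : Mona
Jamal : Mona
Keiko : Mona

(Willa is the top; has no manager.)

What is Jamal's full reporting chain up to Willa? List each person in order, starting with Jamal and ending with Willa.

Jamal -> Mona -> Willa

Jamal reports to Mona. Mona reports to Willa. Willa is at the top.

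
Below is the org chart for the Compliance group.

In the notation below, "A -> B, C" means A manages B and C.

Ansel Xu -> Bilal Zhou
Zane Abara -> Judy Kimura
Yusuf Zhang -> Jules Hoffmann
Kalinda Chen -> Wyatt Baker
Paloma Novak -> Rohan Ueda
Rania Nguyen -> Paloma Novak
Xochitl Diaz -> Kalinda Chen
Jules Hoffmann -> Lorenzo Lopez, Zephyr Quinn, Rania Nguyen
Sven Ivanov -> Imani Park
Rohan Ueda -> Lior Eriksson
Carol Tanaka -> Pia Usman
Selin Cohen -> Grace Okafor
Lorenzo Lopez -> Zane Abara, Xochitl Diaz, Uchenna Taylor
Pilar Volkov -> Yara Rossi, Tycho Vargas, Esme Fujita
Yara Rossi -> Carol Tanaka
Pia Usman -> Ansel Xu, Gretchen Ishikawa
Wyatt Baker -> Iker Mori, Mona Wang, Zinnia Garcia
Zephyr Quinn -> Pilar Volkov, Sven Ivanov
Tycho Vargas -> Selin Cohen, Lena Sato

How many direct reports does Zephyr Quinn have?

Zephyr Quinn directly manages Pilar Volkov, Sven Ivanov. That is 2 direct reports.

2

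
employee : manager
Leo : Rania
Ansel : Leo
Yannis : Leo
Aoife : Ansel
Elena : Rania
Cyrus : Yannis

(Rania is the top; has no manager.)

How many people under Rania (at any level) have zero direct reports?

The people in Rania's organization with no one reporting to them are Elena, Cyrus, Aoife. That is 3.

3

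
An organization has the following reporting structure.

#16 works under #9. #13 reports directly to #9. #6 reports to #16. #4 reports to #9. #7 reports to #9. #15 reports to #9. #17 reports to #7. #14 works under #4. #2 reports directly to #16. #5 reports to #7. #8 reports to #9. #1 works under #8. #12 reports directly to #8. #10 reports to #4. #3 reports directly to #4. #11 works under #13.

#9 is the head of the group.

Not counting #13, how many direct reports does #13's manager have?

5

#13 reports to #9. #9's other direct reports are #16, #4, #7, #15, #8 — 5 peers.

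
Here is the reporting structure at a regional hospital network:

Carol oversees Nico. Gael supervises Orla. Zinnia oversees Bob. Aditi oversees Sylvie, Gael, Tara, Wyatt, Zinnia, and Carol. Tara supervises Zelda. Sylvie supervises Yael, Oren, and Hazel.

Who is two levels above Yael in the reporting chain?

Aditi

Yael reports to Sylvie, and Sylvie reports to Aditi. So Yael's skip-level manager is Aditi.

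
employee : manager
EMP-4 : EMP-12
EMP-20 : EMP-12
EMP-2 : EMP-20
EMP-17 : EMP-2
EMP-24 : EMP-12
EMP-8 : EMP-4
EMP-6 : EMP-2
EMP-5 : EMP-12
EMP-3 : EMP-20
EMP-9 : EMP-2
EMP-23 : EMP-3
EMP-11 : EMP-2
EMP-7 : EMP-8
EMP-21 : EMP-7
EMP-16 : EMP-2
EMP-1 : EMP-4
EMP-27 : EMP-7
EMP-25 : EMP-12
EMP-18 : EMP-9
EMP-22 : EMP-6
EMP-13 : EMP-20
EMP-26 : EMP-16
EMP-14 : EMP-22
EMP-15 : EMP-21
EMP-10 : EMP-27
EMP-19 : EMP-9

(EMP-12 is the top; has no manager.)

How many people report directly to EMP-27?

1

EMP-27 directly manages EMP-10. That is 1 direct report.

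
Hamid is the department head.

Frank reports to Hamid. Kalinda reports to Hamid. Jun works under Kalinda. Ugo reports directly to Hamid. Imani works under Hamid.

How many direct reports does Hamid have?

4

Hamid directly manages Ugo, Kalinda, Frank, Imani. That is 4 direct reports.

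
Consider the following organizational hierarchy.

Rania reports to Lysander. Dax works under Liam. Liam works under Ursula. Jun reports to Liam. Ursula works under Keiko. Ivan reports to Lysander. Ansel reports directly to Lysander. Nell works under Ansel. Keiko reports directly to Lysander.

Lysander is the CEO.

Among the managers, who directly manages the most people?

Lysander

Direct-report counts: Lysander has 4; Ansel has 1; Keiko has 1; Ursula has 1; Liam has 2. The largest is 4, held by Lysander.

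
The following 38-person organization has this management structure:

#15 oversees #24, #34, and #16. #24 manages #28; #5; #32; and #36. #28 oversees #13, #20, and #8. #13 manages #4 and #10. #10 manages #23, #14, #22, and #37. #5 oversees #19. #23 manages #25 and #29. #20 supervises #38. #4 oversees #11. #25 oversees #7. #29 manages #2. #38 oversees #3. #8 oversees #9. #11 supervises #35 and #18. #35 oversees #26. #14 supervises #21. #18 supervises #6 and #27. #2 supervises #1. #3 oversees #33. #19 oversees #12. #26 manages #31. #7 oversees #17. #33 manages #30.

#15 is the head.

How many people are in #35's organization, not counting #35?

2

#35 directly manages #26. Under #26: #31 (1). That's 2 in total.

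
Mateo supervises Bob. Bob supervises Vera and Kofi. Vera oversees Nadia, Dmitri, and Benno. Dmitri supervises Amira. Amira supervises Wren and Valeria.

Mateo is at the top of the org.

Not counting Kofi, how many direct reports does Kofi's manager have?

Kofi reports to Bob. Bob's other direct reports are Vera — 1 peer.

1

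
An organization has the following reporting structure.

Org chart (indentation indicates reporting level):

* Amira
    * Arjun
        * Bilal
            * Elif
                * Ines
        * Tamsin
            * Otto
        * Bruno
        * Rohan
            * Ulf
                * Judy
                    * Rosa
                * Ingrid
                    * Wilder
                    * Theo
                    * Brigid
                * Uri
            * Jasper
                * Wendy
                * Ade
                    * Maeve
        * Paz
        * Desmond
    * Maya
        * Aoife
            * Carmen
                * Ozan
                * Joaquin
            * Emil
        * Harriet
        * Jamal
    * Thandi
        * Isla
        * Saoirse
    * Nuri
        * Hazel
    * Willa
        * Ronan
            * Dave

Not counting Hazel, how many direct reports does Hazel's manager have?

Hazel reports to Nuri, and Nuri has no other direct reports. Hazel has 0 peers.

0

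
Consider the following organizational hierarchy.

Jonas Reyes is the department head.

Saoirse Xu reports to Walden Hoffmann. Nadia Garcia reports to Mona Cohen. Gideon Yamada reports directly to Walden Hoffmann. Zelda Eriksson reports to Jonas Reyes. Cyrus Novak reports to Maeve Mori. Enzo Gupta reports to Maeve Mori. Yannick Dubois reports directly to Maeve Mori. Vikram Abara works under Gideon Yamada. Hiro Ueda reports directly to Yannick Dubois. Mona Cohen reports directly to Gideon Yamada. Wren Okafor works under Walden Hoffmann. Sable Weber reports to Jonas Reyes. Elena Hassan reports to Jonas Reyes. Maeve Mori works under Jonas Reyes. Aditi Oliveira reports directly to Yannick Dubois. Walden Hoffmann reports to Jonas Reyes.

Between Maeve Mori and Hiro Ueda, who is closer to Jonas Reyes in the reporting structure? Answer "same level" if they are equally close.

Maeve Mori

Maeve Mori is 1 level below Jonas Reyes; Hiro Ueda is 3. Maeve Mori is higher.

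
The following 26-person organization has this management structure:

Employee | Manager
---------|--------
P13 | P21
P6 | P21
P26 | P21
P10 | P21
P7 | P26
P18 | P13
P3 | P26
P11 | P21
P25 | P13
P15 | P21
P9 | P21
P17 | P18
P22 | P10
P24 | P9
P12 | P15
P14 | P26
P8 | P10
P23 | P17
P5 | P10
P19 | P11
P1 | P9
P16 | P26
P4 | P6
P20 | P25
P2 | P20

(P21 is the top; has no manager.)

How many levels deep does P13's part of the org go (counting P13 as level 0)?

3

The longest chain under P13 runs P13 → P25 → P20 → P2, which is 3 levels below P13.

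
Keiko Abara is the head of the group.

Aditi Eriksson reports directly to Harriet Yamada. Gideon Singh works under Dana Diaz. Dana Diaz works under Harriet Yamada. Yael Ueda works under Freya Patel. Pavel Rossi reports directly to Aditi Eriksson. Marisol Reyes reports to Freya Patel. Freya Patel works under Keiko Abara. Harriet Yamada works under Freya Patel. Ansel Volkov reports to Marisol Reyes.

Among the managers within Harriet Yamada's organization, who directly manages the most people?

Harriet Yamada

Direct-report counts within Harriet Yamada's organization: Harriet Yamada has 2; Dana Diaz has 1; Aditi Eriksson has 1. The largest is 2, held by Harriet Yamada.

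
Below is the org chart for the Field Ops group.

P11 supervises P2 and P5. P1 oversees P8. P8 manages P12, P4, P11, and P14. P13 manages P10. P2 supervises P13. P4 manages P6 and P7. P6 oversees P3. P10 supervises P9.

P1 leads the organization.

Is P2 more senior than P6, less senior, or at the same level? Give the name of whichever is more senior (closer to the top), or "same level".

Both P2 and P6 are 3 levels below P1.

same level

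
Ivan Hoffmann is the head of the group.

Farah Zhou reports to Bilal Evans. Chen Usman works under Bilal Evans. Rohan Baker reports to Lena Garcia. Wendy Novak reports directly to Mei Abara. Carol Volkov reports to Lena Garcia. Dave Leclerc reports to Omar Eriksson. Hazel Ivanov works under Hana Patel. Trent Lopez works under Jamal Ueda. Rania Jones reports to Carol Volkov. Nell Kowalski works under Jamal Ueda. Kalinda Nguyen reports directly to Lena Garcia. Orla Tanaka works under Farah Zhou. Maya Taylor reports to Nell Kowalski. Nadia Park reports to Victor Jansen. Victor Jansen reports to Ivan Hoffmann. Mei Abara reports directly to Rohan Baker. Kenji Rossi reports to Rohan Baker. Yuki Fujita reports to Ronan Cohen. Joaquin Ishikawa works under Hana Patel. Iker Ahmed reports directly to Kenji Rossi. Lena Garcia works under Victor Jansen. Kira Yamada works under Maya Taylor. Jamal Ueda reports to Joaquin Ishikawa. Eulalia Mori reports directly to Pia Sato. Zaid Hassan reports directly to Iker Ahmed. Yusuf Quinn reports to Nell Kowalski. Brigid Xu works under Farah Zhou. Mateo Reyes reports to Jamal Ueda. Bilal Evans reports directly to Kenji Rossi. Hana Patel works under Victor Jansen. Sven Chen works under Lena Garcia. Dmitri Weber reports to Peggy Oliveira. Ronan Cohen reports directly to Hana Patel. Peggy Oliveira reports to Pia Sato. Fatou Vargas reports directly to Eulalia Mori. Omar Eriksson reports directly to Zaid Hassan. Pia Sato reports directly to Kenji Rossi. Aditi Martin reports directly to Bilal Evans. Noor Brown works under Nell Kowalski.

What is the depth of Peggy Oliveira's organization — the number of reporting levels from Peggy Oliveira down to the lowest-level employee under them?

The longest chain under Peggy Oliveira runs Peggy Oliveira → Dmitri Weber, which is 1 level below Peggy Oliveira.

1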